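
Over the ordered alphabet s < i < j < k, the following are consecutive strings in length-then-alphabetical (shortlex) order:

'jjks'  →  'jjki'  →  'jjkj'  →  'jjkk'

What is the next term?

jkss

The successor of jjkk increments the rightmost position that isn't already k and resets every position after it to s.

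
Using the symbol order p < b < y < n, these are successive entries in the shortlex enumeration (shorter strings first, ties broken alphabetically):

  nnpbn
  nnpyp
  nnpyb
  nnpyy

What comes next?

The successor of nnpyy increments the rightmost position that isn't already n and resets every position after it to p.

nnpyn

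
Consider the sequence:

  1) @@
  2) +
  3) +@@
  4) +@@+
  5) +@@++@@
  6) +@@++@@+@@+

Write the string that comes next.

+@@++@@+@@++@@++@@

This is a Fibonacci-style word recurrence s(k) = s(k−1)·s(k−2): e.g. +·@@ = +@@.
So term 7 is +@@++@@+@@+·+@@++@@.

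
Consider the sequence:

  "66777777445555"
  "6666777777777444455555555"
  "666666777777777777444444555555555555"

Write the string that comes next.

66666666777777777777777444444445555555555555555

Reading off run lengths: 6 runs 2, 4, 6; 7 runs 6, 9, 12; 4 runs 2, 4, 6; 5 runs 4, 8, 12 — each is linear in n (n = 1, 2, …).
Setting n = 4 gives 8, 15, 8, 16 characters in each block.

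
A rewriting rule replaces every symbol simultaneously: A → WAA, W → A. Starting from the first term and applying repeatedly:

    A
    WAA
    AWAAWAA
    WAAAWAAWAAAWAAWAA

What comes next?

Applying the rule to each of the 17 symbols of WAAAWAAWAAAWAAWAA gives the pieces A WAA WAA WAA A WAA WAA A WAA WAA WAA A WAA WAA A WAA WAA, which concatenate to the answer.

AWAAWAAWAAAWAAWAAAWAAWAAWAAAWAAWAAAWAAWAA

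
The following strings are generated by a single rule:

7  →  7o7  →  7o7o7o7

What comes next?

7o7o7o7o7o7o7o7

Each string is two copies of the previous one joined by 'o'.
One more doubling of 7o7o7o7 gives the answer.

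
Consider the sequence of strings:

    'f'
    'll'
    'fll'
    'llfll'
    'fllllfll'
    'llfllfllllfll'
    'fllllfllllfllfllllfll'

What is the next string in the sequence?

llfllfllllfllfllllfllllfllfllllfll

From term 3 onward, concatenate the second-to-last term with the last: f·ll = fll, ll·fll = llfll, …
So term 8 is llfllfllllfll·fllllfllllfllfllllfll.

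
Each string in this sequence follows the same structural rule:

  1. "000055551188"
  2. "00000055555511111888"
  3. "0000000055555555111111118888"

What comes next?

Reading off run lengths: 0 runs 4, 6, 8; 5 runs 4, 6, 8; 1 runs 2, 5, 8; 8 runs 2, 3, 4 — each is linear in n (n = 1, 2, …).
For the next term, n = 4, so the run lengths are 10, 10, 11, 5.

000000000055555555551111111111188888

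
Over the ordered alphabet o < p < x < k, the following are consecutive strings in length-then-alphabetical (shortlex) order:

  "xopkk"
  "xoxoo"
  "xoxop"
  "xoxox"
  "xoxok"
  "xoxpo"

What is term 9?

Stepping forward 3 times from xoxpo: xoxpo → xoxpp → xoxpx, then the target.

xoxpk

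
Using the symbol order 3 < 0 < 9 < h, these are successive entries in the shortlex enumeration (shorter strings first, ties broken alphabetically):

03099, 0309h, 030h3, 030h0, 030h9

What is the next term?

030hh

Find the rightmost character of 030h9 below h, bump it to the next letter, and reset everything to its right to 3.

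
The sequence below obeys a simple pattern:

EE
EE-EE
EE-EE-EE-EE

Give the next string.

s(k+1) = s(k)·-·s(k) — each term doubles the last with '-' between the halves.
So the next term is two copies of EE-EE-EE-EE with '-' between the halves.

EE-EE-EE-EE-EE-EE-EE-EE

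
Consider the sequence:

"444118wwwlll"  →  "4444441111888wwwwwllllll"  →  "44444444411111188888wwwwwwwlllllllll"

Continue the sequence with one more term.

444444444444111111118888888wwwwwwwwwllllllllllll

The n-th term is 3n 4's then 2n 1's then 2n-1 8's then 2n+1 w's then 3n l's (n = 1, 2, …).
At n = 4 the blocks have lengths 12, 8, 7, 9, 12.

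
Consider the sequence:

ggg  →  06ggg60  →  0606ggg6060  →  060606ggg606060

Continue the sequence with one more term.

Each term wraps the previous one in 06 on the left and 60 on the right.
Applying this once more to 060606ggg606060:

06060606ggg60606060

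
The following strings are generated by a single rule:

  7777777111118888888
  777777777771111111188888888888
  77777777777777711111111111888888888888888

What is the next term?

7777777777777777777111111111111118888888888888888888

Each string has the form 7^{4n-1} 1^{3n-1} 8^{4n-1}, where the shown terms are n = 2, 3, 4.
At n = 5 the blocks have lengths 19, 14, 19.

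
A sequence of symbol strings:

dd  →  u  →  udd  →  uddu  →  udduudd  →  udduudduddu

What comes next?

udduuddudduudduudd

From term 3 onward, concatenate the last term with the second-to-last: u·dd = udd, udd·u = uddu, …
So term 7 is udduudduddu·udduudd.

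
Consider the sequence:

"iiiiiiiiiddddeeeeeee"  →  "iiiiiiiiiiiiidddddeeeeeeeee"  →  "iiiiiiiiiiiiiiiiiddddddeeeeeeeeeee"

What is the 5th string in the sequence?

iiiiiiiiiiiiiiiiiiiiiiiiiddddddddeeeeeeeeeeeeeee

Reading off run lengths: i runs 9, 13, 17; d runs 4, 5, 6; e runs 7, 9, 11 — each is linear in n, where the shown terms are n = 2, 3, 4.
For term 5, n = 6, so the run lengths are 25, 8, 15.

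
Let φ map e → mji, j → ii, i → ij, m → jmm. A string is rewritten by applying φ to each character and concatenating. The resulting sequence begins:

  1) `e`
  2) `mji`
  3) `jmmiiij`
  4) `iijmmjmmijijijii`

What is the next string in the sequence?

ijijiijmmjmmiijmmjmmijiiijiiijiiijij

Applying the rule to each of the 16 symbols of iijmmjmmijijijii gives the pieces ij ij ii jmm jmm ii jmm jmm ij ii ij ii ij ii ij ij, which concatenate to the answer.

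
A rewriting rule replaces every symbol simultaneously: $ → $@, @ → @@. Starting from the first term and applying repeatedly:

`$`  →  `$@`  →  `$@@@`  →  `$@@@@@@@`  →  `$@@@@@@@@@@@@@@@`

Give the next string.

Rewriting the 16 symbols of $@@@@@@@@@@@@@@@ one by one yields $@ @@ @@ @@ @@ @@ @@ @@ @@ @@ @@ @@ @@ @@ @@ @@; concatenated:

$@@@@@@@@@@@@@@@@@@@@@@@@@@@@@@@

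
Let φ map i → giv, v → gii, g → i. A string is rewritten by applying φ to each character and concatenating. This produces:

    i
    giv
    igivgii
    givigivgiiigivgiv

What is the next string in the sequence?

igivgiigivigivgiiigivgivgivigivgiiigivgii

φ(givigivgiiigivgiv) expands symbol-by-symbol to i giv gii giv i giv gii i giv giv giv i giv gii i giv gii; joining the 17 pieces gives the next term.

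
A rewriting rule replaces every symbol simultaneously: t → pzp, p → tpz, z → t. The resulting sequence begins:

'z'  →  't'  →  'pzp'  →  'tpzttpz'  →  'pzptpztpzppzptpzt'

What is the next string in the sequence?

Rewriting the 17 symbols of pzptpztpzppzptpzt one by one yields tpz t tpz pzp tpz t pzp tpz t tpz tpz t tpz pzp tpz t pzp; concatenated:

tpzttpzpzptpztpzptpzttpztpzttpzpzptpztpzp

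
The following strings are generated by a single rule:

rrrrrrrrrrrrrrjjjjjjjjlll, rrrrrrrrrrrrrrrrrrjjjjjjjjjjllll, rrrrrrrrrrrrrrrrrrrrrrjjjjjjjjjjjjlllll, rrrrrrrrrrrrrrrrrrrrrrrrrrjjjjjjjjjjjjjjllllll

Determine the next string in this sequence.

rrrrrrrrrrrrrrrrrrrrrrrrrrrrrrjjjjjjjjjjjjjjjjlllllll

The n-th term is 4n+2 r's then 2n+2 j's then n l's, where the shown terms are n = 3, 4, 5, 6.
For the next term, n = 7, so the run lengths are 30, 16, 7.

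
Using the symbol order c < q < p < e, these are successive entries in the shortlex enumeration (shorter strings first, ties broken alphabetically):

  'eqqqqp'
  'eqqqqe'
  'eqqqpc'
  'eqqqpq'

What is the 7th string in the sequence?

Stepping forward 3 times from eqqqpq: eqqqpq → eqqqpp → eqqqpe, then the target.

eqqqec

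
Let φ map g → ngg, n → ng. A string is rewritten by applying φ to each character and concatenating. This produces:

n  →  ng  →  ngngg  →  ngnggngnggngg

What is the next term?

ngnggngnggnggngnggngnggnggngnggngg

φ(ngnggngnggngg) expands symbol-by-symbol to ng ngg ng ngg ngg ng ngg ng ngg ngg ng ngg ngg; joining the 13 pieces gives the next term.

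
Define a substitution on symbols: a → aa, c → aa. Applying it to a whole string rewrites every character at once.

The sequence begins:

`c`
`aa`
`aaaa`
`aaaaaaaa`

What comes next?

aaaaaaaaaaaaaaaa

Apply φ to aaaaaaaa symbol by symbol: a→aa, a→aa, a→aa, a→aa, a→aa, a→aa, a→aa, a→aa; joined: aa aa aa aa aa aa aa aa.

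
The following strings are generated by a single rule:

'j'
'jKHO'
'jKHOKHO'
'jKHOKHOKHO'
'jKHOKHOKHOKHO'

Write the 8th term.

The strings grow by a fixed suffix KHO each time.
From jKHOKHOKHOKHO, 3 further steps: jKHOKHOKHOKHO → jKHOKHOKHOKHOKHO → jKHOKHOKHOKHOKHOKHO → (answer).

jKHOKHOKHOKHOKHOKHOKHO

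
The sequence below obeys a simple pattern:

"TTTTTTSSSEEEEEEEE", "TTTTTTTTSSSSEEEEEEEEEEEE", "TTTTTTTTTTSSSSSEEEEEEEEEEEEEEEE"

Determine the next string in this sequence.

Term n consists of 2n+2 T's, followed by n+1 S's, followed by 4n E's, where the shown terms are n = 2, 3, 4.
At n = 5 the blocks have lengths 12, 6, 20.

TTTTTTTTTTTTSSSSSSEEEEEEEEEEEEEEEEEEEE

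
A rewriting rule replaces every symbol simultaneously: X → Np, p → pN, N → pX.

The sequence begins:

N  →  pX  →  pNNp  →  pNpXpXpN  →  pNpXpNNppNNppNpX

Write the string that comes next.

pNpXpNNppNpXpXpNpNpXpXpNpNpXpNNp

φ(pNpXpNNppNNppNpX) expands symbol-by-symbol to pN pX pN Np pN pX pX pN pN pX pX pN pN pX pN Np; joining the 16 pieces gives the next term.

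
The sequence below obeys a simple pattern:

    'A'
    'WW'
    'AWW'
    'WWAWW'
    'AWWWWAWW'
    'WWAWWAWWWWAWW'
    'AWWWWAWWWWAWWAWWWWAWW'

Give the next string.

WWAWWAWWWWAWWAWWWWAWWWWAWWAWWWWAWW

From term 3 onward, concatenate the second-to-last term with the last: A·WW = AWW, WW·AWW = WWAWW, …
Continuing: WWAWWAWWWWAWW · AWWWWAWWWWAWWAWWWWAWW gives term 8.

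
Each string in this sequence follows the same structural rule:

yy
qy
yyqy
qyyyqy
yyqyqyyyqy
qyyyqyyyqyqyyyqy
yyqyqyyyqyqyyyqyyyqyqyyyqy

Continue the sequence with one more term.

Each term (from the third on) is the two preceding terms concatenated in order: term 3 = yy·qy = yyqy.
So term 8 is qyyyqyyyqyqyyyqy·yyqyqyyyqyqyyyqyyyqyqyyyqy.

qyyyqyyyqyqyyyqyyyqyqyyyqyqyyyqyyyqyqyyyqy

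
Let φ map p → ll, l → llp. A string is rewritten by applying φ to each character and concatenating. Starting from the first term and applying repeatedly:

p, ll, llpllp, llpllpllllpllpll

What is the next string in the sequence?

llpllpllllpllpllllpllpllpllpllllpllpllllpllp

Replace each of the 16 characters of llpllpllllpllpll in place — llp llp ll llp llp ll llp llp llp llp ll llp llp ll llp llp — and concatenate.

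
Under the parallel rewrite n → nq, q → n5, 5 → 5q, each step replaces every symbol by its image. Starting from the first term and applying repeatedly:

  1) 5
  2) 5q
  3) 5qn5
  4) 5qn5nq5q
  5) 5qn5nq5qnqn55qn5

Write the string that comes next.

5qn5nq5qnqn55qn5nqn5nq5q5qn5nq5q

φ(5qn5nq5qnqn55qn5) expands symbol-by-symbol to 5q n5 nq 5q nq n5 5q n5 nq n5 nq 5q 5q n5 nq 5q; joining the 16 pieces gives the next term.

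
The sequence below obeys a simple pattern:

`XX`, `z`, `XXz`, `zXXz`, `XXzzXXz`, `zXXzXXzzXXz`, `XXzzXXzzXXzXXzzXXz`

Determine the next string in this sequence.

zXXzXXzzXXzXXzzXXzzXXzXXzzXXz

From term 3 onward, concatenate the second-to-last term with the last: XX·z = XXz, z·XXz = zXXz, …
Continuing: zXXzXXzzXXz · XXzzXXzzXXzXXzzXXz gives term 8.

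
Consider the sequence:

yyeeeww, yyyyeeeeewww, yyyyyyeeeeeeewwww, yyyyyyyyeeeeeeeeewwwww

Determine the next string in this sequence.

yyyyyyyyyyeeeeeeeeeeewwwwww

The n-th term is 2n y's then 2n+1 e's then n+1 w's (n = 1, 2, …).
Setting n = 5 gives 10, 11, 6 characters in each block.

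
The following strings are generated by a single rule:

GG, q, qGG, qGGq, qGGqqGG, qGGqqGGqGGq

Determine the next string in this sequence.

From term 3 onward, concatenate the last term with the second-to-last: q·GG = qGG, qGG·q = qGGq, …
The next term joins qGGqqGGqGGq and qGGqqGG.

qGGqqGGqGGqqGGqqGG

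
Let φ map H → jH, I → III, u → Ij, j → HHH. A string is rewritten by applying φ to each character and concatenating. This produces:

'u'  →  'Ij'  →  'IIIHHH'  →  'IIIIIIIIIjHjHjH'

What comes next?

Replace each of the 15 characters of IIIIIIIIIjHjHjH in place — III III III III III III III III III HHH jH HHH jH HHH jH — and concatenate.

IIIIIIIIIIIIIIIIIIIIIIIIIIIHHHjHHHHjHHHHjH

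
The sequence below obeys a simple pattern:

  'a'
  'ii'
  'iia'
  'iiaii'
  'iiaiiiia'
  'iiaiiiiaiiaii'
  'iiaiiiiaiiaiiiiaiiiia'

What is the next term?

iiaiiiiaiiaiiiiaiiiiaiiaiiiiaiiaii

From term 3 onward, concatenate the last term with the second-to-last: ii·a = iia, iia·ii = iiaii, …
Continuing: iiaiiiiaiiaiiiiaiiiia · iiaiiiiaiiaii gives term 8.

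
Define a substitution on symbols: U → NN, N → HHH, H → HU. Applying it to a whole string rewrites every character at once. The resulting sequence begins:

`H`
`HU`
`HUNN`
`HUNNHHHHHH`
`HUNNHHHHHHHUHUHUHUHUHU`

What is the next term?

Applying the rule to each of the 22 symbols of HUNNHHHHHHHUHUHUHUHUHU gives the pieces HU NN HHH HHH HU HU HU HU HU HU HU NN HU NN HU NN HU NN HU NN HU NN, which concatenate to the answer.

HUNNHHHHHHHUHUHUHUHUHUHUNNHUNNHUNNHUNNHUNNHUNN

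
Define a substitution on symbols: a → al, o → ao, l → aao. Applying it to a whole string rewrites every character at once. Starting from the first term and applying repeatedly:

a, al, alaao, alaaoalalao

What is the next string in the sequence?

alaaoalalaoalaaoalaaoalao

Apply φ to alaaoalalao symbol by symbol: a→al, l→aao, a→al, a→al, o→ao, a→al, l→aao, a→al, l→aao, a→al, o→ao; joined: al aao al al ao al aao al aao al ao.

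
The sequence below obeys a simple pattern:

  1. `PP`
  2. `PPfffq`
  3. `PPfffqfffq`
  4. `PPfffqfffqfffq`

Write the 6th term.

PPfffqfffqfffqfffqfffq

Every step adds fffq to the end: s(k+1) = s(k)·fffq.
From PPfffqfffqfffq, 2 further steps: PPfffqfffqfffq → PPfffqfffqfffqfffq → (answer).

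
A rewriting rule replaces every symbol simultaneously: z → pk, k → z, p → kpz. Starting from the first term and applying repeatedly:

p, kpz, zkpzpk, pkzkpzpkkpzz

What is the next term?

Apply φ to pkzkpzpkkpzz symbol by symbol: p→kpz, k→z, z→pk, k→z, p→kpz, z→pk, p→kpz, k→z, k→z, p→kpz, z→pk, z→pk; joined: kpz z pk z kpz pk kpz z z kpz pk pk.

kpzzpkzkpzpkkpzzzkpzpkpk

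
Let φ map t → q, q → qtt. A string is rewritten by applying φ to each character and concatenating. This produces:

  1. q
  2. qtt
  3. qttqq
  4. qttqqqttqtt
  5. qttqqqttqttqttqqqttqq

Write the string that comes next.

qttqqqttqttqttqqqttqqqttqqqttqttqttqqqttqtt

Applying the rule to each of the 21 symbols of qttqqqttqttqttqqqttqq gives the pieces qtt q q qtt qtt qtt q q qtt q q qtt q q qtt qtt qtt q q qtt qtt, which concatenate to the answer.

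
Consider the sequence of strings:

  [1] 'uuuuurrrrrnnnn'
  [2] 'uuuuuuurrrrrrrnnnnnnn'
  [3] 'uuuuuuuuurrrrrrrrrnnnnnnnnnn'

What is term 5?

uuuuuuuuuuuuurrrrrrrrrrrrrnnnnnnnnnnnnnnnn

Reading off run lengths: u runs 5, 7, 9; r runs 5, 7, 9; n runs 4, 7, 10 — each is linear in n, where the shown terms are n = 2, 3, 4.
Setting n = 6 gives 13, 13, 16 characters in each block.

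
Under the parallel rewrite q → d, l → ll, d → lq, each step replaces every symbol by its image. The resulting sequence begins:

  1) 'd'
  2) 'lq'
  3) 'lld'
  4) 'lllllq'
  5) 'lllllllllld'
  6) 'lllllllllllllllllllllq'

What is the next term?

Rewriting the 22 symbols of lllllllllllllllllllllq one by one yields ll ll ll ll ll ll ll ll ll ll ll ll ll ll ll ll ll ll ll ll ll d; concatenated:

lllllllllllllllllllllllllllllllllllllllllld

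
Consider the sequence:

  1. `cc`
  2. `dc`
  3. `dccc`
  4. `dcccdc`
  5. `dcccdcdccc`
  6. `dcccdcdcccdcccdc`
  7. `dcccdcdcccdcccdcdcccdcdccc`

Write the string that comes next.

Each term (from the third on) is the previous term followed by the one before it: term 3 = dc·cc = dccc.
The next term joins dcccdcdcccdcccdcdcccdcdccc and dcccdcdcccdcccdc.

dcccdcdcccdcccdcdcccdcdcccdcccdcdcccdcccdc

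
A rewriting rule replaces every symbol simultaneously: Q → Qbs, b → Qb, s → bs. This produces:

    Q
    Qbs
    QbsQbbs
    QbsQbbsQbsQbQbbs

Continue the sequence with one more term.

Applying the rule to each of the 16 symbols of QbsQbbsQbsQbQbbs gives the pieces Qbs Qb bs Qbs Qb Qb bs Qbs Qb bs Qbs Qb Qbs Qb Qb bs, which concatenate to the answer.

QbsQbbsQbsQbQbbsQbsQbbsQbsQbQbsQbQbbs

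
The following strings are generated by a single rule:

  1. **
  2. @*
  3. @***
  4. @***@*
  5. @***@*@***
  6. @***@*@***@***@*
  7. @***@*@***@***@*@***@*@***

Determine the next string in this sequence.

Each term (from the third on) is the previous term followed by the one before it: term 3 = @*·** = @***.
The next term joins @***@*@***@***@*@***@*@*** and @***@*@***@***@*.

@***@*@***@***@*@***@*@***@***@*@***@***@*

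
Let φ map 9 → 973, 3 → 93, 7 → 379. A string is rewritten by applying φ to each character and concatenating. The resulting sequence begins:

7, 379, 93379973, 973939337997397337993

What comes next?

φ(973939337997397337993) expands symbol-by-symbol to 973 379 93 973 93 973 93 93 379 973 973 379 93 973 379 93 93 379 973 973 93; joining the 21 pieces gives the next term.

9733799397393973939337997397337993973379939337997397393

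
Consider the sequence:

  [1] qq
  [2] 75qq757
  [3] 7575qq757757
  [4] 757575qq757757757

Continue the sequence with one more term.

s(k+1) = 75·s(k)·757, so each term gains 75 as a prefix and 757 as a suffix.
Applying this once more to 757575qq757757757:

75757575qq757757757757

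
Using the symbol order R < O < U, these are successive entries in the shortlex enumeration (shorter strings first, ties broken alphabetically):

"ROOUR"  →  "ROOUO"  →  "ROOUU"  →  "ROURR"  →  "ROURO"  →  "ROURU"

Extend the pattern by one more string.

Find the rightmost character of ROURU below U, bump it to the next letter, and reset everything to its right to R.

ROUOR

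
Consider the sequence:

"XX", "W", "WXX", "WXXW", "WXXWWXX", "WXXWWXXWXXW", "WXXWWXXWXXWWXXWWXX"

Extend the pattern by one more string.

From term 3 onward, concatenate the last term with the second-to-last: W·XX = WXX, WXX·W = WXXW, …
The next term joins WXXWWXXWXXWWXXWWXX and WXXWWXXWXXW.

WXXWWXXWXXWWXXWWXXWXXWWXXWXXW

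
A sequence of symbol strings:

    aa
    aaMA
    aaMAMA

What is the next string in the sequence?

Each term is the previous one with MA appended.
So the next term is aaMAMA·MA.

aaMAMAMA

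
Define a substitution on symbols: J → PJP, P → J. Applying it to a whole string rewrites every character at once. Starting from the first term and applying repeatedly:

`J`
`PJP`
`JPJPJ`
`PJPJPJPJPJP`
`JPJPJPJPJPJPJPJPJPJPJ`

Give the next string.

φ(JPJPJPJPJPJPJPJPJPJPJ) expands symbol-by-symbol to PJP J PJP J PJP J PJP J PJP J PJP J PJP J PJP J PJP J PJP J PJP; joining the 21 pieces gives the next term.

PJPJPJPJPJPJPJPJPJPJPJPJPJPJPJPJPJPJPJPJPJP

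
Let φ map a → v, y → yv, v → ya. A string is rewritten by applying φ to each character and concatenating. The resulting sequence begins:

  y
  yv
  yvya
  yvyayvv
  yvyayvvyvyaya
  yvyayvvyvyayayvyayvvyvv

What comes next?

Applying the rule to each of the 23 symbols of yvyayvvyvyayayvyayvvyvv gives the pieces yv ya yv v yv ya ya yv ya yv v yv v yv ya yv v yv ya ya yv ya ya, which concatenate to the answer.

yvyayvvyvyayayvyayvvyvvyvyayvvyvyayayvyaya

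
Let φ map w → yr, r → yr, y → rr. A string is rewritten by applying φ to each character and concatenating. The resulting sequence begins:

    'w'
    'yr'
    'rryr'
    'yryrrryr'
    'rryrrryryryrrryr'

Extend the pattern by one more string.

yryrrryryryrrryrrryrrryryryrrryr

Applying the rule to each of the 16 symbols of rryrrryryryrrryr gives the pieces yr yr rr yr yr yr rr yr rr yr rr yr yr yr rr yr, which concatenate to the answer.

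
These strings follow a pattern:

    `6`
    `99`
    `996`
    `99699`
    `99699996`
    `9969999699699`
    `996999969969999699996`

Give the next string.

9969999699699996999969969999699699

Each term (from the third on) is the previous term followed by the one before it: term 3 = 99·6 = 996.
Continuing: 996999969969999699996 · 9969999699699 gives term 8.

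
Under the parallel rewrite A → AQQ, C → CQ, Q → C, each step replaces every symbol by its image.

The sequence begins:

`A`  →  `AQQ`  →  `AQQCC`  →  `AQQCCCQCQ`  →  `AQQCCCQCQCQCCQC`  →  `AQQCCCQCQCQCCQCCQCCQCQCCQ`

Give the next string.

Replace each of the 25 characters of AQQCCCQCQCQCCQCCQCCQCQCCQ in place — AQQ C C CQ CQ CQ C CQ C CQ C CQ CQ C CQ CQ C CQ CQ C CQ C CQ CQ C — and concatenate.

AQQCCCQCQCQCCQCCQCCQCQCCQCQCCQCQCCQCCQCQC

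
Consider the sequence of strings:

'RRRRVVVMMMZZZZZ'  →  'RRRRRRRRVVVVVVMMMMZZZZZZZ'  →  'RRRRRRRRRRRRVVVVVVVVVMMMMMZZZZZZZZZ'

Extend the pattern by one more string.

RRRRRRRRRRRRRRRRVVVVVVVVVVVVMMMMMMZZZZZZZZZZZ

The n-th term is 4n R's then 3n V's then n+2 M's then 2n+3 Z's (n = 1, 2, …).
At n = 4 the blocks have lengths 16, 12, 6, 11.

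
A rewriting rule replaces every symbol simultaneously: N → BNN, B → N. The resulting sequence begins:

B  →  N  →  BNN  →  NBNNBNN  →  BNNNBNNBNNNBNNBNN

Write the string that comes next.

NBNNBNNBNNNBNNBNNNBNNBNNBNNNBNNBNNNBNNBNN

φ(BNNNBNNBNNNBNNBNN) expands symbol-by-symbol to N BNN BNN BNN N BNN BNN N BNN BNN BNN N BNN BNN N BNN BNN; joining the 17 pieces gives the next term.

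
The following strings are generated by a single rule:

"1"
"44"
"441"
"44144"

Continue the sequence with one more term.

Each term (from the third on) is the previous term followed by the one before it: term 3 = 44·1 = 441.
So term 5 is 44144·441.

44144441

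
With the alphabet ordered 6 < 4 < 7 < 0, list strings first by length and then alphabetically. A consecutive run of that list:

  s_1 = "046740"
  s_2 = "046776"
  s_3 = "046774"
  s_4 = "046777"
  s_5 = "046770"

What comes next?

Find the rightmost character of 046770 below 0, bump it to the next letter, and reset everything to its right to 6.

046706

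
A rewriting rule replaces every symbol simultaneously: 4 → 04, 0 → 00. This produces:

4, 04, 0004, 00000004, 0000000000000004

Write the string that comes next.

00000000000000000000000000000004

Replace each of the 16 characters of 0000000000000004 in place — 00 00 00 00 00 00 00 00 00 00 00 00 00 00 00 04 — and concatenate.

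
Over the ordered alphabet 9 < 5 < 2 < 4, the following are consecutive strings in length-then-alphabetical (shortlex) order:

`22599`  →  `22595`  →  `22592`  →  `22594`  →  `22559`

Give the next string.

The successor of 22559 increments the rightmost position that isn't already 4 and resets every position after it to 9.

22555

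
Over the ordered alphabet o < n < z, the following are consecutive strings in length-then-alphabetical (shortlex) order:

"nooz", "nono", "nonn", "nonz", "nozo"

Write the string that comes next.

The successor of nozo increments the rightmost position that isn't already z and resets every position after it to o.

nozn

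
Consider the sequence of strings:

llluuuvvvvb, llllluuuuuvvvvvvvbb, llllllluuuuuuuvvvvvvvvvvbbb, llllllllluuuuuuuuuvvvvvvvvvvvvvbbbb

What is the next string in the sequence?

The n-th term is 2n+1 l's then 2n+1 u's then 3n+1 v's then n b's (n = 1, 2, …).
At n = 5 the blocks have lengths 11, 11, 16, 5.

llllllllllluuuuuuuuuuuvvvvvvvvvvvvvvvvbbbbb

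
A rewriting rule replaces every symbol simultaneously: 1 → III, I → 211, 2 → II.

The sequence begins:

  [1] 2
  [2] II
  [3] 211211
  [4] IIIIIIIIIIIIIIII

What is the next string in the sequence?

Applying the rule to each of the 16 symbols of IIIIIIIIIIIIIIII gives the pieces 211 211 211 211 211 211 211 211 211 211 211 211 211 211 211 211, which concatenate to the answer.

211211211211211211211211211211211211211211211211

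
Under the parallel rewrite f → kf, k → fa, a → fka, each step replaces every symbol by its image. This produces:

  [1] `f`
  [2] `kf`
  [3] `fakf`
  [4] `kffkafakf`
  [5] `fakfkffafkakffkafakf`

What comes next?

Replace each of the 20 characters of fakfkffafkakffkafakf in place — kf fka fa kf fa kf kf fka kf fa fka fa kf kf fa fka kf fka fa kf — and concatenate.

kffkafakffakfkffkakffafkafakfkffafkakffkafakf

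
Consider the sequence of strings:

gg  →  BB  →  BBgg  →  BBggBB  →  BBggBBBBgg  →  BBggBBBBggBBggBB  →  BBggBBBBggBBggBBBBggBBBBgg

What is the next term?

Each term (from the third on) is the previous term followed by the one before it: term 3 = BB·gg = BBgg.
So term 8 is BBggBBBBggBBggBBBBggBBBBgg·BBggBBBBggBBggBB.

BBggBBBBggBBggBBBBggBBBBggBBggBBBBggBBggBB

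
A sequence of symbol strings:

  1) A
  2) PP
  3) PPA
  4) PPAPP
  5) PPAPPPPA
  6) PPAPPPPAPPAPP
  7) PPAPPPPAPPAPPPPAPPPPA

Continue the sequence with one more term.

PPAPPPPAPPAPPPPAPPPPAPPAPPPPAPPAPP

From term 3 onward, concatenate the last term with the second-to-last: PP·A = PPA, PPA·PP = PPAPP, …
So term 8 is PPAPPPPAPPAPPPPAPPPPA·PPAPPPPAPPAPP.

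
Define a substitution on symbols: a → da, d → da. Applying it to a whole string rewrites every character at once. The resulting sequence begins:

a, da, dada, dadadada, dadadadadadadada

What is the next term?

dadadadadadadadadadadadadadadada

Applying the rule to each of the 16 symbols of dadadadadadadada gives the pieces da da da da da da da da da da da da da da da da, which concatenate to the answer.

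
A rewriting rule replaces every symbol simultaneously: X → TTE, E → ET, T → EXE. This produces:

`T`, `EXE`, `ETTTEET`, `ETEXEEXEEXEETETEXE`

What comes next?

Replace each of the 18 characters of ETEXEEXEEXEETETEXE in place — ET EXE ET TTE ET ET TTE ET ET TTE ET ET EXE ET EXE ET TTE ET — and concatenate.

ETEXEETTTEETETTTEETETTTEETETEXEETEXEETTTEET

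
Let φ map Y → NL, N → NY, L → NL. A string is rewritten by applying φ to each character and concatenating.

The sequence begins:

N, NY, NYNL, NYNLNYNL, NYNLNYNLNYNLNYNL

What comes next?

Rewriting the 16 symbols of NYNLNYNLNYNLNYNL one by one yields NY NL NY NL NY NL NY NL NY NL NY NL NY NL NY NL; concatenated:

NYNLNYNLNYNLNYNLNYNLNYNLNYNLNYNL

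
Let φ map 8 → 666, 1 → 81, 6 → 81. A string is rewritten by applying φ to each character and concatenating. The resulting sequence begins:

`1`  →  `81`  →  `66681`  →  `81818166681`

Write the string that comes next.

66681666816668181818166681

Apply φ to 81818166681 symbol by symbol: 8→666, 1→81, 8→666, 1→81, 8→666, 1→81, 6→81, 6→81, 6→81, 8→666, 1→81; joined: 666 81 666 81 666 81 81 81 81 666 81.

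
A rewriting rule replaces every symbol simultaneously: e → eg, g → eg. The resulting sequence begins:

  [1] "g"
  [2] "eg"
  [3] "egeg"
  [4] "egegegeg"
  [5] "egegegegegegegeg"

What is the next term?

Replace each of the 16 characters of egegegegegegegeg in place — eg eg eg eg eg eg eg eg eg eg eg eg eg eg eg eg — and concatenate.

egegegegegegegegegegegegegegegeg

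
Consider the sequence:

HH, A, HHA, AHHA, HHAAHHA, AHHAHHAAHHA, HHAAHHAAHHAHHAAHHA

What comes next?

Each term (from the third on) is the two preceding terms concatenated in order: term 3 = HH·A = HHA.
The next term joins AHHAHHAAHHA and HHAAHHAAHHAHHAAHHA.

AHHAHHAAHHAHHAAHHAAHHAHHAAHHA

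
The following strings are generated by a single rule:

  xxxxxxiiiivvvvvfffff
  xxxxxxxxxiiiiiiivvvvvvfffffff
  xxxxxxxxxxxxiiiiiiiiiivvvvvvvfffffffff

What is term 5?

Each string has the form x^{3n} i^{3n-2} v^{n+3} f^{2n+1}, where the shown terms are n = 2, 3, 4.
For term 5, n = 6, so the run lengths are 18, 16, 9, 13.

xxxxxxxxxxxxxxxxxxiiiiiiiiiiiiiiiivvvvvvvvvfffffffffffff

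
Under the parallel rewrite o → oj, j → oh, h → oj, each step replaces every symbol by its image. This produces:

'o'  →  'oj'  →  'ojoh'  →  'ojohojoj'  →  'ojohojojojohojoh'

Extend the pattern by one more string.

Rewriting the 16 symbols of ojohojojojohojoh one by one yields oj oh oj oj oj oh oj oh oj oh oj oj oj oh oj oj; concatenated:

ojohojojojohojohojohojojojohojoj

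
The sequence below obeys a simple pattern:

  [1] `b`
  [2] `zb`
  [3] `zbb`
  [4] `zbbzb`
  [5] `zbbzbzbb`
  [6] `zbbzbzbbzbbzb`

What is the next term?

zbbzbzbbzbbzbzbbzbzbb

Each term (from the third on) is the previous term followed by the one before it: term 3 = zb·b = zbb.
Continuing: zbbzbzbbzbbzb · zbbzbzbb gives term 7.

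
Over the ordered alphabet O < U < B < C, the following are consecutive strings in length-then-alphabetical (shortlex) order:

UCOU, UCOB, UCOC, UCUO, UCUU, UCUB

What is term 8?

UCBO

Stepping forward 2 times from UCUB: UCUB → UCUC, then the target.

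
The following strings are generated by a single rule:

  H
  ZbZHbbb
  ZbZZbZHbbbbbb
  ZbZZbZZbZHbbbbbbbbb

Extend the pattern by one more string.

Every step adds ZbZ to the front and bbb to the end of the previous string.
One more step from ZbZZbZZbZHbbbbbbbbb gives the answer.

ZbZZbZZbZZbZHbbbbbbbbbbbb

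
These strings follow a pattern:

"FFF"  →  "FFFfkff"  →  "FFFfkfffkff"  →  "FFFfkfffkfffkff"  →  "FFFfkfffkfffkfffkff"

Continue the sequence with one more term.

The strings grow by a fixed suffix fkff each time.
Applying this once more to FFFfkfffkfffkfffkff:

FFFfkfffkfffkfffkfffkff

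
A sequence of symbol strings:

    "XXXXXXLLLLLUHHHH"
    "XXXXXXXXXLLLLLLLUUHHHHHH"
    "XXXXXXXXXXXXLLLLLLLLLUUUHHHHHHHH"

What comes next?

Each string has the form X^{3n} L^{2n+1} U^{n-1} H^{2n}, where the shown terms are n = 2, 3, 4.
Setting n = 5 gives 15, 11, 4, 10 characters in each block.

XXXXXXXXXXXXXXXLLLLLLLLLLLUUUUHHHHHHHHHH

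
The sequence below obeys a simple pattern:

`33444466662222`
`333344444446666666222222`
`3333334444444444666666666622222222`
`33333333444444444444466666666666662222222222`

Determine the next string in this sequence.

333333333344444444444444446666666666666666222222222222

The n-th term is 2n 3's then 3n+1 4's then 3n+1 6's then 2n+2 2's (n = 1, 2, …).
At n = 5 the blocks have lengths 10, 16, 16, 12.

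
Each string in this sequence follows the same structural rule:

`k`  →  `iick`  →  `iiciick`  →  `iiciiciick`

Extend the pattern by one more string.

The strings grow by a fixed prefix iic each time.
Applying this once more to iiciiciick:

iiciiciiciick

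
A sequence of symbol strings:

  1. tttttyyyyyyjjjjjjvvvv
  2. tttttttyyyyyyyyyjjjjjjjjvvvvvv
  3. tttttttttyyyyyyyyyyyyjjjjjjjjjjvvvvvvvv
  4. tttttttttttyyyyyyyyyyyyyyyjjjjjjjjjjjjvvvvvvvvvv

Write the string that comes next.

Term n consists of 2n+1 t's, followed by 3n y's, followed by 2n+2 j's, followed by 2n v's, where the shown terms are n = 2, 3, 4, 5.
Setting n = 6 gives 13, 18, 14, 12 characters in each block.

tttttttttttttyyyyyyyyyyyyyyyyyyjjjjjjjjjjjjjjvvvvvvvvvvvv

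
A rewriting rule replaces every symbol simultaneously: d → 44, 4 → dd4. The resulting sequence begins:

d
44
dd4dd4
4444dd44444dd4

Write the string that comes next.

φ(4444dd44444dd4) expands symbol-by-symbol to dd4 dd4 dd4 dd4 44 44 dd4 dd4 dd4 dd4 dd4 44 44 dd4; joining the 14 pieces gives the next term.

dd4dd4dd4dd44444dd4dd4dd4dd4dd44444dd4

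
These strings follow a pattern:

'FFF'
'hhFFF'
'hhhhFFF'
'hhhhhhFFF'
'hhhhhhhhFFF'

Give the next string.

Every step adds hh at the front: s(k+1) = hh·s(k).
One more step from hhhhhhhhFFF gives the answer.

hhhhhhhhhhFFF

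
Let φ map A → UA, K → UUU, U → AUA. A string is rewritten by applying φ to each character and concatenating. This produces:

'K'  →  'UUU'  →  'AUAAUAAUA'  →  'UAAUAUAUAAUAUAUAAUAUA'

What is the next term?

Rewriting the 21 symbols of UAAUAUAUAAUAUAUAAUAUA one by one yields AUA UA UA AUA UA AUA UA AUA UA UA AUA UA AUA UA AUA UA UA AUA UA AUA UA; concatenated:

AUAUAUAAUAUAAUAUAAUAUAUAAUAUAAUAUAAUAUAUAAUAUAAUAUA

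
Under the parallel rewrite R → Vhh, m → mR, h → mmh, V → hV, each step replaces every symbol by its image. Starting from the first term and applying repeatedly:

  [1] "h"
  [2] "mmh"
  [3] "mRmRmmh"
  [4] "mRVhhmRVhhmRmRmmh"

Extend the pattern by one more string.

Applying the rule to each of the 17 symbols of mRVhhmRVhhmRmRmmh gives the pieces mR Vhh hV mmh mmh mR Vhh hV mmh mmh mR Vhh mR Vhh mR mR mmh, which concatenate to the answer.

mRVhhhVmmhmmhmRVhhhVmmhmmhmRVhhmRVhhmRmRmmh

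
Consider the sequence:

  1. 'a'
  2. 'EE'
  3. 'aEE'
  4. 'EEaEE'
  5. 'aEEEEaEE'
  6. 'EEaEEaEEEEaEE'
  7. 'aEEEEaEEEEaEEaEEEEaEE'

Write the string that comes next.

Each term (from the third on) is the two preceding terms concatenated in order: term 3 = a·EE = aEE.
So term 8 is EEaEEaEEEEaEE·aEEEEaEEEEaEEaEEEEaEE.

EEaEEaEEEEaEEaEEEEaEEEEaEEaEEEEaEE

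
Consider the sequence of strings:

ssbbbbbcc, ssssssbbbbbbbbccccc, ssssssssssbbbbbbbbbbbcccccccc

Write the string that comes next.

Each string has the form s^{4n-2} b^{3n+2} c^{3n-1} (n = 1, 2, …).
At n = 4 the blocks have lengths 14, 14, 11.

ssssssssssssssbbbbbbbbbbbbbbccccccccccc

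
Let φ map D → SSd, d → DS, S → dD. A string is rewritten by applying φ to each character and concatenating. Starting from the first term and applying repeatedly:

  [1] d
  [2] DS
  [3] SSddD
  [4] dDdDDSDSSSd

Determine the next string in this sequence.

Rewriting each symbol of dDdDDSDSSSd: d→DS, D→SSd, d→DS, D→SSd, D→SSd, S→dD, D→SSd, S→dD, S→dD, S→dD, d→DS, which concatenates to DS SSd DS SSd SSd dD SSd dD dD dD DS.

DSSSdDSSSdSSddDSSddDdDdDDS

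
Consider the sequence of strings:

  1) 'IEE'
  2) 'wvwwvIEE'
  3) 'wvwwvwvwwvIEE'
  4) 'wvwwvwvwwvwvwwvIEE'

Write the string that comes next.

Every step adds wvwwv at the front: s(k+1) = wvwwv·s(k).
Applying this once more to wvwwvwvwwvwvwwvIEE:

wvwwvwvwwvwvwwvwvwwvIEE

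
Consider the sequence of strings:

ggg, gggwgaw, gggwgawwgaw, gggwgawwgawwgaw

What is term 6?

Each term is the previous one with wgaw appended.
From gggwgawwgawwgaw, 2 further steps: gggwgawwgawwgaw → gggwgawwgawwgawwgaw → (answer).

gggwgawwgawwgawwgawwgaw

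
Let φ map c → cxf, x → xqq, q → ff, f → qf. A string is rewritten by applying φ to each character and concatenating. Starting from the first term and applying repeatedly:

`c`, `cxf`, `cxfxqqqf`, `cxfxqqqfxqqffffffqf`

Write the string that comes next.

cxfxqqqfxqqffffffqfxqqffffqfqfqfqfqfqfffqf

φ(cxfxqqqfxqqffffffqf) expands symbol-by-symbol to cxf xqq qf xqq ff ff ff qf xqq ff ff qf qf qf qf qf qf ff qf; joining the 19 pieces gives the next term.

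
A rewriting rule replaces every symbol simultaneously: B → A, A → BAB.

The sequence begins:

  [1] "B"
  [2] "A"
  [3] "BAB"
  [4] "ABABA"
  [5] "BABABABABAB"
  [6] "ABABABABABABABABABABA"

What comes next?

Rewriting the 21 symbols of ABABABABABABABABABABA one by one yields BAB A BAB A BAB A BAB A BAB A BAB A BAB A BAB A BAB A BAB A BAB; concatenated:

BABABABABABABABABABABABABABABABABABABABABAB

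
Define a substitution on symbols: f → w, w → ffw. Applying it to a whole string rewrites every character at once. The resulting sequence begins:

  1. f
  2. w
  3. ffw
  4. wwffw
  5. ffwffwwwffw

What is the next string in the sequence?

wwffwwwffwffwffwwwffw

Rewriting each symbol of ffwffwwwffw: f→w, f→w, w→ffw, f→w, f→w, w→ffw, w→ffw, w→ffw, f→w, f→w, w→ffw, which concatenates to w w ffw w w ffw ffw ffw w w ffw.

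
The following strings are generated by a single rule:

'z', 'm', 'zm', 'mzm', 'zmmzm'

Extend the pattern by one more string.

From term 3 onward, concatenate the second-to-last term with the last: z·m = zm, m·zm = mzm, …
So term 6 is mzm·zmmzm.

mzmzmmzm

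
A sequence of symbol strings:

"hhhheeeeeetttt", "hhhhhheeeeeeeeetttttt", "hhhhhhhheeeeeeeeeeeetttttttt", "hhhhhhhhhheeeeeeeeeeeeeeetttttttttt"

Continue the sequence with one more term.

Term n consists of 2n h's, followed by 3n e's, followed by 2n t's, where the shown terms are n = 2, 3, 4, 5.
For the next term, n = 6, so the run lengths are 12, 18, 12.

hhhhhhhhhhhheeeeeeeeeeeeeeeeeetttttttttttt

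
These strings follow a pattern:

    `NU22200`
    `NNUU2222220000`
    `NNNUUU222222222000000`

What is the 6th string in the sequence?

NNNNNNUUUUUU222222222222222222000000000000

Reading off run lengths: N runs 1, 2, 3; U runs 1, 2, 3; 2 runs 3, 6, 9; 0 runs 2, 4, 6 — each is linear in n (n = 1, 2, …).
At n = 6 the blocks have lengths 6, 6, 18, 12.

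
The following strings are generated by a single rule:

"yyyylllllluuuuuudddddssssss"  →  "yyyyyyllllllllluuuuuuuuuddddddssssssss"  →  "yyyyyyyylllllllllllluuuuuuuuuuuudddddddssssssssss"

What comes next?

yyyyyyyyyyllllllllllllllluuuuuuuuuuuuuuuddddddddssssssssssss

Term n consists of 2n y's, followed by 3n l's, followed by 3n u's, followed by n+3 d's, followed by 2n+2 s's, where the shown terms are n = 2, 3, 4.
For the next term, n = 5, so the run lengths are 10, 15, 15, 8, 12.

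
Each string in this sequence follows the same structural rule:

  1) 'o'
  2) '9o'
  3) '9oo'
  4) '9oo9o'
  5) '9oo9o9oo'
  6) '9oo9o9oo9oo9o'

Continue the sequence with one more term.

Each term (from the third on) is the previous term followed by the one before it: term 3 = 9o·o = 9oo.
So term 7 is 9oo9o9oo9oo9o·9oo9o9oo.

9oo9o9oo9oo9o9oo9o9oo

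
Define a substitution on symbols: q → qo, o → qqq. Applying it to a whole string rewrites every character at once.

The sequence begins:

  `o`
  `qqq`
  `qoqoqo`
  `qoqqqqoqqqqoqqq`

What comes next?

φ(qoqqqqoqqqqoqqq) expands symbol-by-symbol to qo qqq qo qo qo qo qqq qo qo qo qo qqq qo qo qo; joining the 15 pieces gives the next term.

qoqqqqoqoqoqoqqqqoqoqoqoqqqqoqoqo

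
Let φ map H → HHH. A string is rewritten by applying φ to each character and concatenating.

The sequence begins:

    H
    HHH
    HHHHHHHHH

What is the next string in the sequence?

Apply φ to HHHHHHHHH symbol by symbol: H→HHH, H→HHH, H→HHH, H→HHH, H→HHH, H→HHH, H→HHH, H→HHH, H→HHH; joined: HHH HHH HHH HHH HHH HHH HHH HHH HHH.

HHHHHHHHHHHHHHHHHHHHHHHHHHH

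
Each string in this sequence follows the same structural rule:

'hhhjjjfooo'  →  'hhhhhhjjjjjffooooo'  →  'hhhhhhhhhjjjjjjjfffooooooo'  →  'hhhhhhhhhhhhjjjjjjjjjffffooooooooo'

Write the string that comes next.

The n-th term is 3n h's then 2n+1 j's then n f's then 2n+1 o's (n = 1, 2, …).
For the next term, n = 5, so the run lengths are 15, 11, 5, 11.

hhhhhhhhhhhhhhhjjjjjjjjjjjfffffooooooooooo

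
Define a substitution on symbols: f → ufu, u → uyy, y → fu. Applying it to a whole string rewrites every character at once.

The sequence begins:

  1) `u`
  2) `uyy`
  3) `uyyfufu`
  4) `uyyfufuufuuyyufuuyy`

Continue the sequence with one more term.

Replace each of the 19 characters of uyyfufuufuuyyufuuyy in place — uyy fu fu ufu uyy ufu uyy uyy ufu uyy uyy fu fu uyy ufu uyy uyy fu fu — and concatenate.

uyyfufuufuuyyufuuyyuyyufuuyyuyyfufuuyyufuuyyuyyfufu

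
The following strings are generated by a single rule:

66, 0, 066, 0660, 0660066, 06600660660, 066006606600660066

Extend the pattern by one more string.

06600660660066006606600660660

Each term (from the third on) is the previous term followed by the one before it: term 3 = 0·66 = 066.
Continuing: 066006606600660066 · 06600660660 gives term 8.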